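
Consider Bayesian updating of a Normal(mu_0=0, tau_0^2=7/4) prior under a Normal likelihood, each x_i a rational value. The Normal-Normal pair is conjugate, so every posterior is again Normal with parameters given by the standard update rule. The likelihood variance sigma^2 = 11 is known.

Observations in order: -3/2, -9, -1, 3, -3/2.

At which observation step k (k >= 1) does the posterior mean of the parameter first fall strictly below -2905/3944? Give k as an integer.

k = 2

obs 1: x=-3/2 → posterior Normal(-7/34, 77/51)
obs 2: x=-9 → posterior Normal(-147/116, 77/58)
obs 3: x=-1 → posterior Normal(-161/130, 77/65)
obs 4: x=3 → posterior Normal(-119/144, 77/72)
obs 5: x=-3/2 → posterior Normal(-70/79, 77/79)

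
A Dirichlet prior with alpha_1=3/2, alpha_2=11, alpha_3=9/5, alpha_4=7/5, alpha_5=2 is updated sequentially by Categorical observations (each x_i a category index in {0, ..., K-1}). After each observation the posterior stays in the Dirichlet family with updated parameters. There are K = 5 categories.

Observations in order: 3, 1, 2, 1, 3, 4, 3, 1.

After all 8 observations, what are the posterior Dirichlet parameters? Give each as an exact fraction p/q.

obs 1: x=3 → posterior Dirichlet(3/2, 11, 9/5, 12/5, 2)
obs 2: x=1 → posterior Dirichlet(3/2, 12, 9/5, 12/5, 2)
obs 3: x=2 → posterior Dirichlet(3/2, 12, 14/5, 12/5, 2)
obs 4: x=1 → posterior Dirichlet(3/2, 13, 14/5, 12/5, 2)
obs 5: x=3 → posterior Dirichlet(3/2, 13, 14/5, 17/5, 2)
obs 6: x=4 → posterior Dirichlet(3/2, 13, 14/5, 17/5, 3)
obs 7: x=3 → posterior Dirichlet(3/2, 13, 14/5, 22/5, 3)
obs 8: x=1 → posterior Dirichlet(3/2, 14, 14/5, 22/5, 3)

alpha_1=3/2, alpha_2=14, alpha_3=14/5, alpha_4=22/5, alpha_5=3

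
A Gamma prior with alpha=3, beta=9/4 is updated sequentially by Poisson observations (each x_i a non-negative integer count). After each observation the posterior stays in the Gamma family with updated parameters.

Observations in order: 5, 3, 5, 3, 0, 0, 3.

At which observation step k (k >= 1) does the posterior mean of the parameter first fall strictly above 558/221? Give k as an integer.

k = 2

obs 1: x=5 → posterior Gamma(8, 13/4)
obs 2: x=3 → posterior Gamma(11, 17/4)
obs 3: x=5 → posterior Gamma(16, 21/4)
obs 4: x=3 → posterior Gamma(19, 25/4)
obs 5: x=0 → posterior Gamma(19, 29/4)
obs 6: x=0 → posterior Gamma(19, 33/4)
obs 7: x=3 → posterior Gamma(22, 37/4)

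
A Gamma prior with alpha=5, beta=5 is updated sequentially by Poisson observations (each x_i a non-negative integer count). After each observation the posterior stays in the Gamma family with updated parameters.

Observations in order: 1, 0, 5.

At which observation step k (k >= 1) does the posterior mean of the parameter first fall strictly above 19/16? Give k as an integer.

obs 1: x=1 → posterior Gamma(6, 6)
obs 2: x=0 → posterior Gamma(6, 7)
obs 3: x=5 → posterior Gamma(11, 8)

k = 3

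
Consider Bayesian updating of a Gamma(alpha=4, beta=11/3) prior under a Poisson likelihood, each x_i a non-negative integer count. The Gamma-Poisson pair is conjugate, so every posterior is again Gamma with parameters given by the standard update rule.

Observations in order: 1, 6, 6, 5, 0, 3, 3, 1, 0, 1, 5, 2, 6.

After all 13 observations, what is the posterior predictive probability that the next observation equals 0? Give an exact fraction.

obs 1: x=1 → posterior Gamma(5, 14/3)
obs 2: x=6 → posterior Gamma(11, 17/3)
obs 3: x=6 → posterior Gamma(17, 20/3)
obs 4: x=5 → posterior Gamma(22, 23/3)
obs 5: x=0 → posterior Gamma(22, 26/3)
obs 6: x=3 → posterior Gamma(25, 29/3)
obs 7: x=3 → posterior Gamma(28, 32/3)
obs 8: x=1 → posterior Gamma(29, 35/3)
obs 9: x=0 → posterior Gamma(29, 38/3)
obs 10: x=1 → posterior Gamma(30, 41/3)
obs 11: x=5 → posterior Gamma(35, 44/3)
obs 12: x=2 → posterior Gamma(37, 47/3)
obs 13: x=6 → posterior Gamma(43, 50/3)

11368683772161602973937988281250000000000000000000000000000000000000000000/139271544806023811491399181515303374259862508405977724283209557841619274477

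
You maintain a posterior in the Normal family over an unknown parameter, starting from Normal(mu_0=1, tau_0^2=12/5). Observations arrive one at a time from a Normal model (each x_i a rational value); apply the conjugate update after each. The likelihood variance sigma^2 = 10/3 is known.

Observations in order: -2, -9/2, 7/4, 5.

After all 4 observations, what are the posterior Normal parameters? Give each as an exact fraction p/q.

mu_0=59/194, tau_0^2=60/97

obs 1: x=-2 → posterior Normal(-11/43, 60/43)
obs 2: x=-9/2 → posterior Normal(-92/61, 60/61)
obs 3: x=7/4 → posterior Normal(-121/158, 60/79)
obs 4: x=5 → posterior Normal(59/194, 60/97)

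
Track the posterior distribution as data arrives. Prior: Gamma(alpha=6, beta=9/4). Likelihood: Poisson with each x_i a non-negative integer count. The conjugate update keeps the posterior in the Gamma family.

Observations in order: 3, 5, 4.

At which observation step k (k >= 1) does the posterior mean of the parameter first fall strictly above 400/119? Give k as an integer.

obs 1: x=3 → posterior Gamma(9, 13/4)
obs 2: x=5 → posterior Gamma(14, 17/4)
obs 3: x=4 → posterior Gamma(18, 21/4)

k = 3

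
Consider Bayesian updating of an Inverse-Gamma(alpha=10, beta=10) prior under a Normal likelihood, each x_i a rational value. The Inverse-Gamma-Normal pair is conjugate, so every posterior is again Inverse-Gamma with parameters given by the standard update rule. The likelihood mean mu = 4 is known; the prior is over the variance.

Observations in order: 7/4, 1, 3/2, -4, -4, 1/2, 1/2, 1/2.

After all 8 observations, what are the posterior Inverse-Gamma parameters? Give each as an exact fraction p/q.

alpha=14, beta=3281/32

obs 1: x=7/4 → posterior Inverse-Gamma(21/2, 401/32)
obs 2: x=1 → posterior Inverse-Gamma(11, 545/32)
obs 3: x=3/2 → posterior Inverse-Gamma(23/2, 645/32)
obs 4: x=-4 → posterior Inverse-Gamma(12, 1669/32)
obs 5: x=-4 → posterior Inverse-Gamma(25/2, 2693/32)
obs 6: x=1/2 → posterior Inverse-Gamma(13, 2889/32)
obs 7: x=1/2 → posterior Inverse-Gamma(27/2, 3085/32)
obs 8: x=1/2 → posterior Inverse-Gamma(14, 3281/32)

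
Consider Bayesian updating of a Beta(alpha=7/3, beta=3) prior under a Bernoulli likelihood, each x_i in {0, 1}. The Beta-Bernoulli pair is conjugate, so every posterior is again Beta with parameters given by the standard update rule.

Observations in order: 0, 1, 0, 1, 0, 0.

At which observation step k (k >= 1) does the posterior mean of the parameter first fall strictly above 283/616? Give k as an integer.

k = 4

obs 1: x=0 → posterior Beta(7/3, 4)
obs 2: x=1 → posterior Beta(10/3, 4)
obs 3: x=0 → posterior Beta(10/3, 5)
obs 4: x=1 → posterior Beta(13/3, 5)
obs 5: x=0 → posterior Beta(13/3, 6)
obs 6: x=0 → posterior Beta(13/3, 7)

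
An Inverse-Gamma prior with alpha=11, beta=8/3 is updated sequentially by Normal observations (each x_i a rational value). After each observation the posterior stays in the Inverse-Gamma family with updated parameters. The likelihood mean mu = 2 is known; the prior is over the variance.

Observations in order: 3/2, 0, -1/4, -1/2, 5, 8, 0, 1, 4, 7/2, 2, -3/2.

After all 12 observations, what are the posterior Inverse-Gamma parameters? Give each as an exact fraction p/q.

obs 1: x=3/2 → posterior Inverse-Gamma(23/2, 67/24)
obs 2: x=0 → posterior Inverse-Gamma(12, 115/24)
obs 3: x=-1/4 → posterior Inverse-Gamma(25/2, 703/96)
obs 4: x=-1/2 → posterior Inverse-Gamma(13, 1003/96)
obs 5: x=5 → posterior Inverse-Gamma(27/2, 1435/96)
obs 6: x=8 → posterior Inverse-Gamma(14, 3163/96)
obs 7: x=0 → posterior Inverse-Gamma(29/2, 3355/96)
obs 8: x=1 → posterior Inverse-Gamma(15, 3403/96)
obs 9: x=4 → posterior Inverse-Gamma(31/2, 3595/96)
obs 10: x=7/2 → posterior Inverse-Gamma(16, 3703/96)
obs 11: x=2 → posterior Inverse-Gamma(33/2, 3703/96)
obs 12: x=-3/2 → posterior Inverse-Gamma(17, 4291/96)

alpha=17, beta=4291/96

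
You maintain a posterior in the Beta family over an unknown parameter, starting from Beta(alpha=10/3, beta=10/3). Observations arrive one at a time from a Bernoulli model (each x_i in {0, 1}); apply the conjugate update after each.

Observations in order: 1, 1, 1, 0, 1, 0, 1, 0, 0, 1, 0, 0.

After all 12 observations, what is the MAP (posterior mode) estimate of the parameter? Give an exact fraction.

obs 1: x=1 → posterior Beta(13/3, 10/3)
obs 2: x=1 → posterior Beta(16/3, 10/3)
obs 3: x=1 → posterior Beta(19/3, 10/3)
obs 4: x=0 → posterior Beta(19/3, 13/3)
obs 5: x=1 → posterior Beta(22/3, 13/3)
obs 6: x=0 → posterior Beta(22/3, 16/3)
obs 7: x=1 → posterior Beta(25/3, 16/3)
obs 8: x=0 → posterior Beta(25/3, 19/3)
obs 9: x=0 → posterior Beta(25/3, 22/3)
obs 10: x=1 → posterior Beta(28/3, 22/3)
obs 11: x=0 → posterior Beta(28/3, 25/3)
obs 12: x=0 → posterior Beta(28/3, 28/3)

1/2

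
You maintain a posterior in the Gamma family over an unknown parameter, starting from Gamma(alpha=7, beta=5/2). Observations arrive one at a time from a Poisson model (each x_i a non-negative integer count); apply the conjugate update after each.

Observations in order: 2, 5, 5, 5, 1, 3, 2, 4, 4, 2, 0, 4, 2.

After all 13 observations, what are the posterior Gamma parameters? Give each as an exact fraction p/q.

obs 1: x=2 → posterior Gamma(9, 7/2)
obs 2: x=5 → posterior Gamma(14, 9/2)
obs 3: x=5 → posterior Gamma(19, 11/2)
obs 4: x=5 → posterior Gamma(24, 13/2)
obs 5: x=1 → posterior Gamma(25, 15/2)
obs 6: x=3 → posterior Gamma(28, 17/2)
obs 7: x=2 → posterior Gamma(30, 19/2)
obs 8: x=4 → posterior Gamma(34, 21/2)
obs 9: x=4 → posterior Gamma(38, 23/2)
obs 10: x=2 → posterior Gamma(40, 25/2)
obs 11: x=0 → posterior Gamma(40, 27/2)
obs 12: x=4 → posterior Gamma(44, 29/2)
obs 13: x=2 → posterior Gamma(46, 31/2)

alpha=46, beta=31/2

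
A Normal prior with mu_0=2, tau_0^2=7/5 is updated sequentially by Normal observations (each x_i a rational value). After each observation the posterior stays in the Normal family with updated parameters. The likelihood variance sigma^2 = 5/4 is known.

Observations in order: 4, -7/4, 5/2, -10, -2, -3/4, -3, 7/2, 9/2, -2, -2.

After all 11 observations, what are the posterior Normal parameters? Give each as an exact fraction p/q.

obs 1: x=4 → posterior Normal(162/53, 35/53)
obs 2: x=-7/4 → posterior Normal(113/81, 35/81)
obs 3: x=5/2 → posterior Normal(183/109, 35/109)
obs 4: x=-10 → posterior Normal(-97/137, 35/137)
obs 5: x=-2 → posterior Normal(-51/55, 7/33)
obs 6: x=-3/4 → posterior Normal(-174/193, 35/193)
obs 7: x=-3 → posterior Normal(-258/221, 35/221)
obs 8: x=7/2 → posterior Normal(-160/249, 35/249)
obs 9: x=9/2 → posterior Normal(-34/277, 35/277)
obs 10: x=-2 → posterior Normal(-18/61, 7/61)
obs 11: x=-2 → posterior Normal(-146/333, 35/333)

mu_0=-146/333, tau_0^2=35/333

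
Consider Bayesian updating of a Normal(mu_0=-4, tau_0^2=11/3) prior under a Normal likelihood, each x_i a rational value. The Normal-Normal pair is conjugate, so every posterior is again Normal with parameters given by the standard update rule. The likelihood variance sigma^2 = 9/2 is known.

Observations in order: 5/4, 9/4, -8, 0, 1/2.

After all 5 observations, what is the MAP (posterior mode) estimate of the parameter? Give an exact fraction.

-196/137

obs 1: x=5/4 → posterior Normal(-23/14, 99/49)
obs 2: x=9/4 → posterior Normal(-31/71, 99/71)
obs 3: x=-8 → posterior Normal(-69/31, 33/31)
obs 4: x=0 → posterior Normal(-9/5, 99/115)
obs 5: x=1/2 → posterior Normal(-196/137, 99/137)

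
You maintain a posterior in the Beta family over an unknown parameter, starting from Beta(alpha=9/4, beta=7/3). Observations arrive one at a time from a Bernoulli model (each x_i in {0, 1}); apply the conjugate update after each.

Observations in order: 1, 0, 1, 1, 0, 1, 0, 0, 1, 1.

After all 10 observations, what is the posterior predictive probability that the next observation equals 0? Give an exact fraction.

76/175

obs 1: x=1 → posterior Beta(13/4, 7/3)
obs 2: x=0 → posterior Beta(13/4, 10/3)
obs 3: x=1 → posterior Beta(17/4, 10/3)
obs 4: x=1 → posterior Beta(21/4, 10/3)
obs 5: x=0 → posterior Beta(21/4, 13/3)
obs 6: x=1 → posterior Beta(25/4, 13/3)
obs 7: x=0 → posterior Beta(25/4, 16/3)
obs 8: x=0 → posterior Beta(25/4, 19/3)
obs 9: x=1 → posterior Beta(29/4, 19/3)
obs 10: x=1 → posterior Beta(33/4, 19/3)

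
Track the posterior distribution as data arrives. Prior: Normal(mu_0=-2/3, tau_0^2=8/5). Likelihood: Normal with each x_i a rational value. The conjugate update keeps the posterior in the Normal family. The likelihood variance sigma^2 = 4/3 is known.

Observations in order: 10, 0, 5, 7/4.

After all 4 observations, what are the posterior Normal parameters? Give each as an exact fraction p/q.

mu_0=583/174, tau_0^2=8/29

obs 1: x=10 → posterior Normal(170/33, 8/11)
obs 2: x=0 → posterior Normal(10/3, 8/17)
obs 3: x=5 → posterior Normal(260/69, 8/23)
obs 4: x=7/4 → posterior Normal(583/174, 8/29)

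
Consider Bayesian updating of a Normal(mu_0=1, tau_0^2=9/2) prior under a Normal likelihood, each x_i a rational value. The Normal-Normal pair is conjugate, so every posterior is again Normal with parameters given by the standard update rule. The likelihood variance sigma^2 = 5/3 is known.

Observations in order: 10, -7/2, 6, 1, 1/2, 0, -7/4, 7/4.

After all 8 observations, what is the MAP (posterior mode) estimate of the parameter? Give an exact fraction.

obs 1: x=10 → posterior Normal(280/37, 45/37)
obs 2: x=-7/2 → posterior Normal(371/128, 45/64)
obs 3: x=6 → posterior Normal(695/182, 45/91)
obs 4: x=1 → posterior Normal(749/236, 45/118)
obs 5: x=1/2 → posterior Normal(388/145, 9/29)
obs 6: x=0 → posterior Normal(97/43, 45/172)
obs 7: x=-7/4 → posterior Normal(1363/796, 45/199)
obs 8: x=7/4 → posterior Normal(194/113, 45/226)

194/113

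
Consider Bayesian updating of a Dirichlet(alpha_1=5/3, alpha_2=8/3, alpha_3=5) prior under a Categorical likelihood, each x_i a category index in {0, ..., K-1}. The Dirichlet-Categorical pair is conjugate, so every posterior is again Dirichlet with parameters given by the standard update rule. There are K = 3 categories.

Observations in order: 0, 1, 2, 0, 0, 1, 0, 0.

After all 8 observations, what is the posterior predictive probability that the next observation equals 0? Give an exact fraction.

5/13

obs 1: x=0 → posterior Dirichlet(8/3, 8/3, 5)
obs 2: x=1 → posterior Dirichlet(8/3, 11/3, 5)
obs 3: x=2 → posterior Dirichlet(8/3, 11/3, 6)
obs 4: x=0 → posterior Dirichlet(11/3, 11/3, 6)
obs 5: x=0 → posterior Dirichlet(14/3, 11/3, 6)
obs 6: x=1 → posterior Dirichlet(14/3, 14/3, 6)
obs 7: x=0 → posterior Dirichlet(17/3, 14/3, 6)
obs 8: x=0 → posterior Dirichlet(20/3, 14/3, 6)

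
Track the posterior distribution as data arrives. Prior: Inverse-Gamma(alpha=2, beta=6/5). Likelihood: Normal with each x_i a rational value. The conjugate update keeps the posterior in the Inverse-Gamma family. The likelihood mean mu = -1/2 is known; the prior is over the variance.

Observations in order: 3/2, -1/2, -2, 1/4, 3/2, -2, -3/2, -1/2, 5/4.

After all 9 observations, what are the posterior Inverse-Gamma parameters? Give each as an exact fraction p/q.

obs 1: x=3/2 → posterior Inverse-Gamma(5/2, 16/5)
obs 2: x=-1/2 → posterior Inverse-Gamma(3, 16/5)
obs 3: x=-2 → posterior Inverse-Gamma(7/2, 173/40)
obs 4: x=1/4 → posterior Inverse-Gamma(4, 737/160)
obs 5: x=3/2 → posterior Inverse-Gamma(9/2, 1057/160)
obs 6: x=-2 → posterior Inverse-Gamma(5, 1237/160)
obs 7: x=-3/2 → posterior Inverse-Gamma(11/2, 1317/160)
obs 8: x=-1/2 → posterior Inverse-Gamma(6, 1317/160)
obs 9: x=5/4 → posterior Inverse-Gamma(13/2, 781/80)

alpha=13/2, beta=781/80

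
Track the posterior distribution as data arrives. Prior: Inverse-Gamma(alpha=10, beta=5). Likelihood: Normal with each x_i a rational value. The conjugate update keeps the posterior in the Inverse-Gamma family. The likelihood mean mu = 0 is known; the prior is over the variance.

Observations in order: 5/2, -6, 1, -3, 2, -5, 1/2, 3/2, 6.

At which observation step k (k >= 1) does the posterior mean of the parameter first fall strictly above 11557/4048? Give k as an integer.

obs 1: x=5/2 → posterior Inverse-Gamma(21/2, 65/8)
obs 2: x=-6 → posterior Inverse-Gamma(11, 209/8)
obs 3: x=1 → posterior Inverse-Gamma(23/2, 213/8)
obs 4: x=-3 → posterior Inverse-Gamma(12, 249/8)
obs 5: x=2 → posterior Inverse-Gamma(25/2, 265/8)
obs 6: x=-5 → posterior Inverse-Gamma(13, 365/8)
obs 7: x=1/2 → posterior Inverse-Gamma(27/2, 183/4)
obs 8: x=3/2 → posterior Inverse-Gamma(14, 375/8)
obs 9: x=6 → posterior Inverse-Gamma(29/2, 519/8)

k = 5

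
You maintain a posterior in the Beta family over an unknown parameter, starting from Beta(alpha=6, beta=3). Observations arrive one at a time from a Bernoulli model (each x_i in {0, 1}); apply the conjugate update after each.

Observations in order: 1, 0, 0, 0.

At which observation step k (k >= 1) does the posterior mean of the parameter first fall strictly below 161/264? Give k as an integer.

k = 3

obs 1: x=1 → posterior Beta(7, 3)
obs 2: x=0 → posterior Beta(7, 4)
obs 3: x=0 → posterior Beta(7, 5)
obs 4: x=0 → posterior Beta(7, 6)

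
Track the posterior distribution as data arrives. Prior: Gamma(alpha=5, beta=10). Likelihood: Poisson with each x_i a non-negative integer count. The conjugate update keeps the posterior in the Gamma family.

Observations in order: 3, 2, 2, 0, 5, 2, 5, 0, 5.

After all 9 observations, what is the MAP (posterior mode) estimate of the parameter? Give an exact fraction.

28/19

obs 1: x=3 → posterior Gamma(8, 11)
obs 2: x=2 → posterior Gamma(10, 12)
obs 3: x=2 → posterior Gamma(12, 13)
obs 4: x=0 → posterior Gamma(12, 14)
obs 5: x=5 → posterior Gamma(17, 15)
obs 6: x=2 → posterior Gamma(19, 16)
obs 7: x=5 → posterior Gamma(24, 17)
obs 8: x=0 → posterior Gamma(24, 18)
obs 9: x=5 → posterior Gamma(29, 19)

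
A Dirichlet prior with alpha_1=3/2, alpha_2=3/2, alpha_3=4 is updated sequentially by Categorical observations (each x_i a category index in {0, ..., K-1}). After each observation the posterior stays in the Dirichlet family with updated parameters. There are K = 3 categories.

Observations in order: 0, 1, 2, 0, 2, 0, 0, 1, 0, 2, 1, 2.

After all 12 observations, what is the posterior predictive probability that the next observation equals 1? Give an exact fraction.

obs 1: x=0 → posterior Dirichlet(5/2, 3/2, 4)
obs 2: x=1 → posterior Dirichlet(5/2, 5/2, 4)
obs 3: x=2 → posterior Dirichlet(5/2, 5/2, 5)
obs 4: x=0 → posterior Dirichlet(7/2, 5/2, 5)
obs 5: x=2 → posterior Dirichlet(7/2, 5/2, 6)
obs 6: x=0 → posterior Dirichlet(9/2, 5/2, 6)
obs 7: x=0 → posterior Dirichlet(11/2, 5/2, 6)
obs 8: x=1 → posterior Dirichlet(11/2, 7/2, 6)
obs 9: x=0 → posterior Dirichlet(13/2, 7/2, 6)
obs 10: x=2 → posterior Dirichlet(13/2, 7/2, 7)
obs 11: x=1 → posterior Dirichlet(13/2, 9/2, 7)
obs 12: x=2 → posterior Dirichlet(13/2, 9/2, 8)

9/38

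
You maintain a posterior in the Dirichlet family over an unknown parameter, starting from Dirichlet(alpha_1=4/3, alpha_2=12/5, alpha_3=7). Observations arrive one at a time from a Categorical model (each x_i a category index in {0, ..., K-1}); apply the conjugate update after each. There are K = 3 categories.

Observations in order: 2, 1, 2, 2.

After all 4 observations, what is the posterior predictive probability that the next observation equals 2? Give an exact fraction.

obs 1: x=2 → posterior Dirichlet(4/3, 12/5, 8)
obs 2: x=1 → posterior Dirichlet(4/3, 17/5, 8)
obs 3: x=2 → posterior Dirichlet(4/3, 17/5, 9)
obs 4: x=2 → posterior Dirichlet(4/3, 17/5, 10)

150/221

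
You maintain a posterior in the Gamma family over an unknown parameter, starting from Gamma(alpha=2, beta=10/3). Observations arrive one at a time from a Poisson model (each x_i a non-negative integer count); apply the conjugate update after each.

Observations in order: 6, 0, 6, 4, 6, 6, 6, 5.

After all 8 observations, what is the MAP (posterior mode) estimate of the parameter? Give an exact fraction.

obs 1: x=6 → posterior Gamma(8, 13/3)
obs 2: x=0 → posterior Gamma(8, 16/3)
obs 3: x=6 → posterior Gamma(14, 19/3)
obs 4: x=4 → posterior Gamma(18, 22/3)
obs 5: x=6 → posterior Gamma(24, 25/3)
obs 6: x=6 → posterior Gamma(30, 28/3)
obs 7: x=6 → posterior Gamma(36, 31/3)
obs 8: x=5 → posterior Gamma(41, 34/3)

60/17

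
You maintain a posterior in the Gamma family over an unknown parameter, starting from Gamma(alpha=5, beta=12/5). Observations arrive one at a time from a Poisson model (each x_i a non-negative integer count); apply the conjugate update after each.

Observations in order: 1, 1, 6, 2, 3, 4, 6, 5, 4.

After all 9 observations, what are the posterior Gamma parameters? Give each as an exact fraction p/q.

obs 1: x=1 → posterior Gamma(6, 17/5)
obs 2: x=1 → posterior Gamma(7, 22/5)
obs 3: x=6 → posterior Gamma(13, 27/5)
obs 4: x=2 → posterior Gamma(15, 32/5)
obs 5: x=3 → posterior Gamma(18, 37/5)
obs 6: x=4 → posterior Gamma(22, 42/5)
obs 7: x=6 → posterior Gamma(28, 47/5)
obs 8: x=5 → posterior Gamma(33, 52/5)
obs 9: x=4 → posterior Gamma(37, 57/5)

alpha=37, beta=57/5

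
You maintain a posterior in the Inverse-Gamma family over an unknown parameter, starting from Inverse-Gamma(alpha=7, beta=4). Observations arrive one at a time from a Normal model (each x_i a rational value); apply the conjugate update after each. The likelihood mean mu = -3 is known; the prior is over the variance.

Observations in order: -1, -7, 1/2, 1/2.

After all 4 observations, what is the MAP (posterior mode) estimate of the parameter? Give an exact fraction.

obs 1: x=-1 → posterior Inverse-Gamma(15/2, 6)
obs 2: x=-7 → posterior Inverse-Gamma(8, 14)
obs 3: x=1/2 → posterior Inverse-Gamma(17/2, 161/8)
obs 4: x=1/2 → posterior Inverse-Gamma(9, 105/4)

21/8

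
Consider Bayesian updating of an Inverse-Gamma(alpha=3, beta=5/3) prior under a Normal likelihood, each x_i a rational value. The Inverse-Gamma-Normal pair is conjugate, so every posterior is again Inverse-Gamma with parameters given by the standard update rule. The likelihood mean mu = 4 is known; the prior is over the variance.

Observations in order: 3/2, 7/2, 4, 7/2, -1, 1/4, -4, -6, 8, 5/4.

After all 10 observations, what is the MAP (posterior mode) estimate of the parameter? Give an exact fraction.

5681/432

obs 1: x=3/2 → posterior Inverse-Gamma(7/2, 115/24)
obs 2: x=7/2 → posterior Inverse-Gamma(4, 59/12)
obs 3: x=4 → posterior Inverse-Gamma(9/2, 59/12)
obs 4: x=7/2 → posterior Inverse-Gamma(5, 121/24)
obs 5: x=-1 → posterior Inverse-Gamma(11/2, 421/24)
obs 6: x=1/4 → posterior Inverse-Gamma(6, 2359/96)
obs 7: x=-4 → posterior Inverse-Gamma(13/2, 5431/96)
obs 8: x=-6 → posterior Inverse-Gamma(7, 10231/96)
obs 9: x=8 → posterior Inverse-Gamma(15/2, 10999/96)
obs 10: x=5/4 → posterior Inverse-Gamma(8, 5681/48)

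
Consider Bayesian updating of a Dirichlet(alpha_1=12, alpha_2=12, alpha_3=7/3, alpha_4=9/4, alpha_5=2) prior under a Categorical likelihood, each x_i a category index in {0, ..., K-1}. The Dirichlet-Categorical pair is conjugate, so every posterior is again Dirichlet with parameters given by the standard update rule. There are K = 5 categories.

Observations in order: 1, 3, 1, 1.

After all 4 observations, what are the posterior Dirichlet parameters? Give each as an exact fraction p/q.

obs 1: x=1 → posterior Dirichlet(12, 13, 7/3, 9/4, 2)
obs 2: x=3 → posterior Dirichlet(12, 13, 7/3, 13/4, 2)
obs 3: x=1 → posterior Dirichlet(12, 14, 7/3, 13/4, 2)
obs 4: x=1 → posterior Dirichlet(12, 15, 7/3, 13/4, 2)

alpha_1=12, alpha_2=15, alpha_3=7/3, alpha_4=13/4, alpha_5=2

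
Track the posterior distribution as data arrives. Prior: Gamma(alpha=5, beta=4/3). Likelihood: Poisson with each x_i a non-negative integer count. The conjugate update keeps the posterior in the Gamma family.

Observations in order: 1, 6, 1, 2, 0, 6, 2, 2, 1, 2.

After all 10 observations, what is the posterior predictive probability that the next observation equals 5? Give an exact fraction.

372411995123675922708669514576080433032966206128128/5631925408637669556712753112457165070731594608664997

obs 1: x=1 → posterior Gamma(6, 7/3)
obs 2: x=6 → posterior Gamma(12, 10/3)
obs 3: x=1 → posterior Gamma(13, 13/3)
obs 4: x=2 → posterior Gamma(15, 16/3)
obs 5: x=0 → posterior Gamma(15, 19/3)
obs 6: x=6 → posterior Gamma(21, 22/3)
obs 7: x=2 → posterior Gamma(23, 25/3)
obs 8: x=2 → posterior Gamma(25, 28/3)
obs 9: x=1 → posterior Gamma(26, 31/3)
obs 10: x=2 → posterior Gamma(28, 34/3)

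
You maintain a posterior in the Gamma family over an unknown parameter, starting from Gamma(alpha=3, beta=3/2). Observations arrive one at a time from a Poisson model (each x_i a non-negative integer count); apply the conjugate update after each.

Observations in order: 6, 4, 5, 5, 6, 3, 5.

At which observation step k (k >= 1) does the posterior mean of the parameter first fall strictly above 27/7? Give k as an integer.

obs 1: x=6 → posterior Gamma(9, 5/2)
obs 2: x=4 → posterior Gamma(13, 7/2)
obs 3: x=5 → posterior Gamma(18, 9/2)
obs 4: x=5 → posterior Gamma(23, 11/2)
obs 5: x=6 → posterior Gamma(29, 13/2)
obs 6: x=3 → posterior Gamma(32, 15/2)
obs 7: x=5 → posterior Gamma(37, 17/2)

k = 3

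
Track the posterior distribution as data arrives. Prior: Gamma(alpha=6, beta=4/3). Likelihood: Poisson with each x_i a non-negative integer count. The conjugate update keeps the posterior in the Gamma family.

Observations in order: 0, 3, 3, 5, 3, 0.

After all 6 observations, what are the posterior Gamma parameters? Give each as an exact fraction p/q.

alpha=20, beta=22/3

obs 1: x=0 → posterior Gamma(6, 7/3)
obs 2: x=3 → posterior Gamma(9, 10/3)
obs 3: x=3 → posterior Gamma(12, 13/3)
obs 4: x=5 → posterior Gamma(17, 16/3)
obs 5: x=3 → posterior Gamma(20, 19/3)
obs 6: x=0 → posterior Gamma(20, 22/3)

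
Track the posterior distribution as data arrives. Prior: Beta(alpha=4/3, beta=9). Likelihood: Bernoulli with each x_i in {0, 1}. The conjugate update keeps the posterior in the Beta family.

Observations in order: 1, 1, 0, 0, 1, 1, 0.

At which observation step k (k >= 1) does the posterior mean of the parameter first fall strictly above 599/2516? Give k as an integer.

k = 2

obs 1: x=1 → posterior Beta(7/3, 9)
obs 2: x=1 → posterior Beta(10/3, 9)
obs 3: x=0 → posterior Beta(10/3, 10)
obs 4: x=0 → posterior Beta(10/3, 11)
obs 5: x=1 → posterior Beta(13/3, 11)
obs 6: x=1 → posterior Beta(16/3, 11)
obs 7: x=0 → posterior Beta(16/3, 12)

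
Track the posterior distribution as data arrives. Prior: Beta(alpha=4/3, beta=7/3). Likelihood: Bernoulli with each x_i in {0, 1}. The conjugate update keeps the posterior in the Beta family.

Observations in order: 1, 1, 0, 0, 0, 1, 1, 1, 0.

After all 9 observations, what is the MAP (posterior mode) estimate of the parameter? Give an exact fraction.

1/2

obs 1: x=1 → posterior Beta(7/3, 7/3)
obs 2: x=1 → posterior Beta(10/3, 7/3)
obs 3: x=0 → posterior Beta(10/3, 10/3)
obs 4: x=0 → posterior Beta(10/3, 13/3)
obs 5: x=0 → posterior Beta(10/3, 16/3)
obs 6: x=1 → posterior Beta(13/3, 16/3)
obs 7: x=1 → posterior Beta(16/3, 16/3)
obs 8: x=1 → posterior Beta(19/3, 16/3)
obs 9: x=0 → posterior Beta(19/3, 19/3)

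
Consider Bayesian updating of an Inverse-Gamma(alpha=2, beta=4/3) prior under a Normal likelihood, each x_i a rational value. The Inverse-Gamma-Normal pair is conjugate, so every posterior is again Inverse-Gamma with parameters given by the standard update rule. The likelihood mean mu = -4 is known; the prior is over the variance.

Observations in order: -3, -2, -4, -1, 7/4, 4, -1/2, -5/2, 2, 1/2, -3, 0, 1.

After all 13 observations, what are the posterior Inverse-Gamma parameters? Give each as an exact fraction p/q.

obs 1: x=-3 → posterior Inverse-Gamma(5/2, 11/6)
obs 2: x=-2 → posterior Inverse-Gamma(3, 23/6)
obs 3: x=-4 → posterior Inverse-Gamma(7/2, 23/6)
obs 4: x=-1 → posterior Inverse-Gamma(4, 25/3)
obs 5: x=7/4 → posterior Inverse-Gamma(9/2, 2387/96)
obs 6: x=4 → posterior Inverse-Gamma(5, 5459/96)
obs 7: x=-1/2 → posterior Inverse-Gamma(11/2, 6047/96)
obs 8: x=-5/2 → posterior Inverse-Gamma(6, 6155/96)
obs 9: x=2 → posterior Inverse-Gamma(13/2, 7883/96)
obs 10: x=1/2 → posterior Inverse-Gamma(7, 8855/96)
obs 11: x=-3 → posterior Inverse-Gamma(15/2, 8903/96)
obs 12: x=0 → posterior Inverse-Gamma(8, 9671/96)
obs 13: x=1 → posterior Inverse-Gamma(17/2, 10871/96)

alpha=17/2, beta=10871/96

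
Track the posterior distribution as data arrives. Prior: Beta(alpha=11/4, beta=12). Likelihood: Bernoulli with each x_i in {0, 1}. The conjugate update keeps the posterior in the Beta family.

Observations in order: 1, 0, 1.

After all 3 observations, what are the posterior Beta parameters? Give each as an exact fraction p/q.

alpha=19/4, beta=13

obs 1: x=1 → posterior Beta(15/4, 12)
obs 2: x=0 → posterior Beta(15/4, 13)
obs 3: x=1 → posterior Beta(19/4, 13)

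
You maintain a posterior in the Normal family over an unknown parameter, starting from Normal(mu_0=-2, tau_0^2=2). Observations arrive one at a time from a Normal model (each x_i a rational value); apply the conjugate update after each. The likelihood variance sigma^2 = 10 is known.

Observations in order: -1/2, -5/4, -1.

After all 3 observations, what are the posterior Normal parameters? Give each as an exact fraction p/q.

mu_0=-51/32, tau_0^2=5/4

obs 1: x=-1/2 → posterior Normal(-7/4, 5/3)
obs 2: x=-5/4 → posterior Normal(-47/28, 10/7)
obs 3: x=-1 → posterior Normal(-51/32, 5/4)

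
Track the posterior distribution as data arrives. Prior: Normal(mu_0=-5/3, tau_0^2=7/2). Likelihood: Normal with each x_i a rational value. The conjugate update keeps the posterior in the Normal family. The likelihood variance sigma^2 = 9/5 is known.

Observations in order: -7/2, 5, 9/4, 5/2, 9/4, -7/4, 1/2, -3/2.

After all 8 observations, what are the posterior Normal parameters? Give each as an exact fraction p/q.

mu_0=685/1192, tau_0^2=63/298

obs 1: x=-7/2 → posterior Normal(-305/106, 63/53)
obs 2: x=5 → posterior Normal(45/176, 63/88)
obs 3: x=9/4 → posterior Normal(135/164, 21/41)
obs 4: x=5/2 → posterior Normal(755/632, 63/158)
obs 5: x=9/4 → posterior Normal(535/386, 63/193)
obs 6: x=-7/4 → posterior Normal(275/304, 21/76)
obs 7: x=1/2 → posterior Normal(895/1052, 63/263)
obs 8: x=-3/2 → posterior Normal(685/1192, 63/298)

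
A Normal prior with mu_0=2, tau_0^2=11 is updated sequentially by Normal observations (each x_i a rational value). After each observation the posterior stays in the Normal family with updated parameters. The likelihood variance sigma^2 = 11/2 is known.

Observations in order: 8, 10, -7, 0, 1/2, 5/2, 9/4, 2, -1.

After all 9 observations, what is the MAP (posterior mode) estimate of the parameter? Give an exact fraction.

obs 1: x=8 → posterior Normal(6, 11/3)
obs 2: x=10 → posterior Normal(38/5, 11/5)
obs 3: x=-7 → posterior Normal(24/7, 11/7)
obs 4: x=0 → posterior Normal(8/3, 11/9)
obs 5: x=1/2 → posterior Normal(25/11, 1)
obs 6: x=5/2 → posterior Normal(30/13, 11/13)
obs 7: x=9/4 → posterior Normal(23/10, 11/15)
obs 8: x=2 → posterior Normal(77/34, 11/17)
obs 9: x=-1 → posterior Normal(73/38, 11/19)

73/38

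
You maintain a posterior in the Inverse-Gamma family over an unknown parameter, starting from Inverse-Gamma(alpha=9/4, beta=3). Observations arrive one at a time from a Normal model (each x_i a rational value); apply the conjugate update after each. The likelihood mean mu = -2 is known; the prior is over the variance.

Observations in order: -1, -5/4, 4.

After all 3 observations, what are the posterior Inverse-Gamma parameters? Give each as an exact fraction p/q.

alpha=15/4, beta=697/32

obs 1: x=-1 → posterior Inverse-Gamma(11/4, 7/2)
obs 2: x=-5/4 → posterior Inverse-Gamma(13/4, 121/32)
obs 3: x=4 → posterior Inverse-Gamma(15/4, 697/32)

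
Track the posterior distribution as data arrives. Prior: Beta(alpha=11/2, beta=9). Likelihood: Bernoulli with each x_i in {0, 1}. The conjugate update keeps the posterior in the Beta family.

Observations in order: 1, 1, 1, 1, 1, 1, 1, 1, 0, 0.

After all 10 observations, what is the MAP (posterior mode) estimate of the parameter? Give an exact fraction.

5/9

obs 1: x=1 → posterior Beta(13/2, 9)
obs 2: x=1 → posterior Beta(15/2, 9)
obs 3: x=1 → posterior Beta(17/2, 9)
obs 4: x=1 → posterior Beta(19/2, 9)
obs 5: x=1 → posterior Beta(21/2, 9)
obs 6: x=1 → posterior Beta(23/2, 9)
obs 7: x=1 → posterior Beta(25/2, 9)
obs 8: x=1 → posterior Beta(27/2, 9)
obs 9: x=0 → posterior Beta(27/2, 10)
obs 10: x=0 → posterior Beta(27/2, 11)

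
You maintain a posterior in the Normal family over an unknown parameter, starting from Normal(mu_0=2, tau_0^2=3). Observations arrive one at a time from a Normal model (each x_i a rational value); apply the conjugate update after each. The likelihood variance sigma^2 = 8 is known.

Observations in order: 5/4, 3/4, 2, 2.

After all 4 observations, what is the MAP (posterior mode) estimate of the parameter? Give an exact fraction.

obs 1: x=5/4 → posterior Normal(79/44, 24/11)
obs 2: x=3/4 → posterior Normal(11/7, 12/7)
obs 3: x=2 → posterior Normal(28/17, 24/17)
obs 4: x=2 → posterior Normal(17/10, 6/5)

17/10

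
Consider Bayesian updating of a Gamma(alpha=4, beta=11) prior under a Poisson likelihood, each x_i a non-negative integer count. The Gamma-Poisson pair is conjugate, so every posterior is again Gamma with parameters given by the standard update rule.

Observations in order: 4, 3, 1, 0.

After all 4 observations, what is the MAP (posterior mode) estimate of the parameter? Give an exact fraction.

obs 1: x=4 → posterior Gamma(8, 12)
obs 2: x=3 → posterior Gamma(11, 13)
obs 3: x=1 → posterior Gamma(12, 14)
obs 4: x=0 → posterior Gamma(12, 15)

11/15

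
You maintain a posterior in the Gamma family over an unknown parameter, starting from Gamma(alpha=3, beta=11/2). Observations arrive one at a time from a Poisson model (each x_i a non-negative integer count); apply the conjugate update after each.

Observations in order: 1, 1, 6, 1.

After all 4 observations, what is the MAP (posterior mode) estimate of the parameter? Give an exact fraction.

obs 1: x=1 → posterior Gamma(4, 13/2)
obs 2: x=1 → posterior Gamma(5, 15/2)
obs 3: x=6 → posterior Gamma(11, 17/2)
obs 4: x=1 → posterior Gamma(12, 19/2)

22/19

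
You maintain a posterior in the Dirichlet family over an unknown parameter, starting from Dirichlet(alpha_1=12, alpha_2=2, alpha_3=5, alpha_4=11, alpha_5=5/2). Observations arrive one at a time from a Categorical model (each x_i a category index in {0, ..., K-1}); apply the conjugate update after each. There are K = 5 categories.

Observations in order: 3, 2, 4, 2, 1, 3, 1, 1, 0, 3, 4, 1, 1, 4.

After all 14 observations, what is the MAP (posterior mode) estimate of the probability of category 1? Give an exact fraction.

obs 1: x=3 → posterior Dirichlet(12, 2, 5, 12, 5/2)
obs 2: x=2 → posterior Dirichlet(12, 2, 6, 12, 5/2)
obs 3: x=4 → posterior Dirichlet(12, 2, 6, 12, 7/2)
obs 4: x=2 → posterior Dirichlet(12, 2, 7, 12, 7/2)
obs 5: x=1 → posterior Dirichlet(12, 3, 7, 12, 7/2)
obs 6: x=3 → posterior Dirichlet(12, 3, 7, 13, 7/2)
obs 7: x=1 → posterior Dirichlet(12, 4, 7, 13, 7/2)
obs 8: x=1 → posterior Dirichlet(12, 5, 7, 13, 7/2)
obs 9: x=0 → posterior Dirichlet(13, 5, 7, 13, 7/2)
obs 10: x=3 → posterior Dirichlet(13, 5, 7, 14, 7/2)
obs 11: x=4 → posterior Dirichlet(13, 5, 7, 14, 9/2)
obs 12: x=1 → posterior Dirichlet(13, 6, 7, 14, 9/2)
obs 13: x=1 → posterior Dirichlet(13, 7, 7, 14, 9/2)
obs 14: x=4 → posterior Dirichlet(13, 7, 7, 14, 11/2)

12/83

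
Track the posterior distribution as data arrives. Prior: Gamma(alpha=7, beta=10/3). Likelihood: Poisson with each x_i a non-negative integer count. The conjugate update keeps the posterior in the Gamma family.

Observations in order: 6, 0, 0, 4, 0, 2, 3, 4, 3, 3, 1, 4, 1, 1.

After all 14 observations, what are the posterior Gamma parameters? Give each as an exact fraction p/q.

alpha=39, beta=52/3

obs 1: x=6 → posterior Gamma(13, 13/3)
obs 2: x=0 → posterior Gamma(13, 16/3)
obs 3: x=0 → posterior Gamma(13, 19/3)
obs 4: x=4 → posterior Gamma(17, 22/3)
obs 5: x=0 → posterior Gamma(17, 25/3)
obs 6: x=2 → posterior Gamma(19, 28/3)
obs 7: x=3 → posterior Gamma(22, 31/3)
obs 8: x=4 → posterior Gamma(26, 34/3)
obs 9: x=3 → posterior Gamma(29, 37/3)
obs 10: x=3 → posterior Gamma(32, 40/3)
obs 11: x=1 → posterior Gamma(33, 43/3)
obs 12: x=4 → posterior Gamma(37, 46/3)
obs 13: x=1 → posterior Gamma(38, 49/3)
obs 14: x=1 → posterior Gamma(39, 52/3)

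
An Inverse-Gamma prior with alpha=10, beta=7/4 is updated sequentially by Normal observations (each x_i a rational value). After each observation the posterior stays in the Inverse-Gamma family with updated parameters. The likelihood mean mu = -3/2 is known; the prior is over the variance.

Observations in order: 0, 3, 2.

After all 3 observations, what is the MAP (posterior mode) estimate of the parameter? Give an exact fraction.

obs 1: x=0 → posterior Inverse-Gamma(21/2, 23/8)
obs 2: x=3 → posterior Inverse-Gamma(11, 13)
obs 3: x=2 → posterior Inverse-Gamma(23/2, 153/8)

153/100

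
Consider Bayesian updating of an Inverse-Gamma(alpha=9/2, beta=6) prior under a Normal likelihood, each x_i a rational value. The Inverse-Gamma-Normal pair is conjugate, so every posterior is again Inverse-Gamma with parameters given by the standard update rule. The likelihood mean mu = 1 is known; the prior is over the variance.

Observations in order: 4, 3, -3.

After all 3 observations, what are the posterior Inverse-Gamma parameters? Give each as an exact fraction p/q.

obs 1: x=4 → posterior Inverse-Gamma(5, 21/2)
obs 2: x=3 → posterior Inverse-Gamma(11/2, 25/2)
obs 3: x=-3 → posterior Inverse-Gamma(6, 41/2)

alpha=6, beta=41/2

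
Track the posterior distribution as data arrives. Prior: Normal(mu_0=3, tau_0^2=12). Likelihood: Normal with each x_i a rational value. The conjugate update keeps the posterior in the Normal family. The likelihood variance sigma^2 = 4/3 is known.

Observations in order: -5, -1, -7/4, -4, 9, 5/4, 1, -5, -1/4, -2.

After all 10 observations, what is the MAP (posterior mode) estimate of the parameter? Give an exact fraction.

-267/364

obs 1: x=-5 → posterior Normal(-21/5, 6/5)
obs 2: x=-1 → posterior Normal(-51/19, 12/19)
obs 3: x=-7/4 → posterior Normal(-267/112, 3/7)
obs 4: x=-4 → posterior Normal(-411/148, 12/37)
obs 5: x=9 → posterior Normal(-87/184, 6/23)
obs 6: x=5/4 → posterior Normal(-21/110, 12/55)
obs 7: x=1 → posterior Normal(-3/128, 3/16)
obs 8: x=-5 → posterior Normal(-93/146, 12/73)
obs 9: x=-1/4 → posterior Normal(-195/328, 6/41)
obs 10: x=-2 → posterior Normal(-267/364, 12/91)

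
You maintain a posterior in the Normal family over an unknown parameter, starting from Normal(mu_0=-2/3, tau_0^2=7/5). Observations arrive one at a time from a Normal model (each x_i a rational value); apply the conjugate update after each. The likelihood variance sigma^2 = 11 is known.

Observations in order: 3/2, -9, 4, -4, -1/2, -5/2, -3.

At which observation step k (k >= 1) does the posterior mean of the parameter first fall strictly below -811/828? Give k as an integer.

k = 2

obs 1: x=3/2 → posterior Normal(-157/372, 77/62)
obs 2: x=-9 → posterior Normal(-535/414, 77/69)
obs 3: x=4 → posterior Normal(-367/456, 77/76)
obs 4: x=-4 → posterior Normal(-535/498, 77/83)
obs 5: x=-1/2 → posterior Normal(-139/135, 77/90)
obs 6: x=-5/2 → posterior Normal(-661/582, 77/97)
obs 7: x=-3 → posterior Normal(-787/624, 77/104)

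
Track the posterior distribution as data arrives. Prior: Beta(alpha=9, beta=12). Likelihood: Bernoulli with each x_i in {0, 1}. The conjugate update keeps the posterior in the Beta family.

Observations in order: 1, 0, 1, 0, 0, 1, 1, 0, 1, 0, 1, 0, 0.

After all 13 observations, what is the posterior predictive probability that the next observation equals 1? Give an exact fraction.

obs 1: x=1 → posterior Beta(10, 12)
obs 2: x=0 → posterior Beta(10, 13)
obs 3: x=1 → posterior Beta(11, 13)
obs 4: x=0 → posterior Beta(11, 14)
obs 5: x=0 → posterior Beta(11, 15)
obs 6: x=1 → posterior Beta(12, 15)
obs 7: x=1 → posterior Beta(13, 15)
obs 8: x=0 → posterior Beta(13, 16)
obs 9: x=1 → posterior Beta(14, 16)
obs 10: x=0 → posterior Beta(14, 17)
obs 11: x=1 → posterior Beta(15, 17)
obs 12: x=0 → posterior Beta(15, 18)
obs 13: x=0 → posterior Beta(15, 19)

15/34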